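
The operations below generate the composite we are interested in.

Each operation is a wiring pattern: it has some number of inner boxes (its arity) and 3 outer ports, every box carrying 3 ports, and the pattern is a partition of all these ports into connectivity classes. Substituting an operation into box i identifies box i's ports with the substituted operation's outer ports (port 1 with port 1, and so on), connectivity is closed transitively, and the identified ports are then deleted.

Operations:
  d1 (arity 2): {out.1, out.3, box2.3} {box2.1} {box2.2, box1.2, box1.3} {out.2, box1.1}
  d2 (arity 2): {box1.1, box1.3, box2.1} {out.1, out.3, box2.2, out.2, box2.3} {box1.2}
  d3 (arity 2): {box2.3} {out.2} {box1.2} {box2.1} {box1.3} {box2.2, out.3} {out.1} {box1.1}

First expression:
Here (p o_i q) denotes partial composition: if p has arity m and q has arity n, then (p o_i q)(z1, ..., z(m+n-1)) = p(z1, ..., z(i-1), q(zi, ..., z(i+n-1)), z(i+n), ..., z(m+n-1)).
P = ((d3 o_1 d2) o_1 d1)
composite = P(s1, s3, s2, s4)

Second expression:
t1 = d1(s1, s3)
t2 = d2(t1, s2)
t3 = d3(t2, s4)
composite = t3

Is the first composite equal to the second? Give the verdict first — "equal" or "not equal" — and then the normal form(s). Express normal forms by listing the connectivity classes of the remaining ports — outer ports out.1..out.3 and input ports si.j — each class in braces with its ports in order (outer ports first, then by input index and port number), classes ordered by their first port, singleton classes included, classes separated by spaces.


equal — both sides give {out.1} {out.2} {out.3, s4.2} {s1.1} {s1.2, s1.3, s3.2} {s2.1, s3.3} {s2.2, s2.3} {s3.1} {s4.1} {s4.3}

Normal form of the first expression: {out.1} {out.2} {out.3, s4.2} {s1.1} {s1.2, s1.3, s3.2} {s2.1, s3.3} {s2.2, s2.3} {s3.1} {s4.1} {s4.3}
Normal form of the second expression: {out.1} {out.2} {out.3, s4.2} {s1.1} {s1.2, s1.3, s3.2} {s2.1, s3.3} {s2.2, s2.3} {s3.1} {s4.1} {s4.3}
The normal forms match — equal.


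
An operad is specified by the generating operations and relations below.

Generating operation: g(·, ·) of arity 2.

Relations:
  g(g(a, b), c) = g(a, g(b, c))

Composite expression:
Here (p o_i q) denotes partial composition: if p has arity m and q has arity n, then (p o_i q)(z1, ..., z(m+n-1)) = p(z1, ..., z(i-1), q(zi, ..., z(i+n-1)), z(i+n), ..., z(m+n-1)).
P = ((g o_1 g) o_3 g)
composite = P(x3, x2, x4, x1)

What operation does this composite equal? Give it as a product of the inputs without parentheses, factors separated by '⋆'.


x3 ⋆ x2 ⋆ x4 ⋆ x1

The g-tree's shape is irrelevant; the x-reading-order decides.
g(x3, x2) reduces to x3 ⋆ x2
g(x4, x1) reduces to x4 ⋆ x1
g(g(x3, x2), g(x4, x1)) reduces to x3 ⋆ x2 ⋆ x4 ⋆ x1


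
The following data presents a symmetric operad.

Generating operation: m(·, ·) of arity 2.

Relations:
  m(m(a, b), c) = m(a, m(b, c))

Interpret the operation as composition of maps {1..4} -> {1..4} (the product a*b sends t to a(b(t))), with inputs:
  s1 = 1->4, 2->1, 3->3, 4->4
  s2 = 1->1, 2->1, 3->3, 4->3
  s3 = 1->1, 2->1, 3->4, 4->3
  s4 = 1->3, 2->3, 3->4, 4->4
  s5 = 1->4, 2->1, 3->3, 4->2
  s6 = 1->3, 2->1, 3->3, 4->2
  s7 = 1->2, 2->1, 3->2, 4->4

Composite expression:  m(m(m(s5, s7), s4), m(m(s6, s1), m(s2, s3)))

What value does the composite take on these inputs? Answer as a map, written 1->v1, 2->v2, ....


1->1, 2->1, 3->2, 4->2

m(s5, s7) = 1->1, 2->4, 3->1, 4->2
m(m(s5, s7), s4) = 1->1, 2->1, 3->2, 4->2
m(s6, s1) = 1->2, 2->3, 3->3, 4->2
m(s2, s3) = 1->1, 2->1, 3->3, 4->3
m(m(s6, s1), m(s2, s3)) = 1->2, 2->2, 3->3, 4->3
m(m(m(s5, s7), s4), m(m(s6, s1), m(s2, s3))) = 1->1, 2->1, 3->2, 4->2


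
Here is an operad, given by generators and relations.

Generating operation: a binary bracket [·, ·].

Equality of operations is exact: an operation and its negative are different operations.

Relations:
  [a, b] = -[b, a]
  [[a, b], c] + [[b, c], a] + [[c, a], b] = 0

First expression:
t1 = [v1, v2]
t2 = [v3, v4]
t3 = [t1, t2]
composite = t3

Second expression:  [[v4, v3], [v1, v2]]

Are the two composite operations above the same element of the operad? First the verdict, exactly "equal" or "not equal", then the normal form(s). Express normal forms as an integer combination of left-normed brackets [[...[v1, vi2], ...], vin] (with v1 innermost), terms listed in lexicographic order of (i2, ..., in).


equal; both compose to [[[v1, v2], v3], v4] - [[[v1, v2], v4], v3]

Reducing the first expression gives [[[v1, v2], v3], v4] - [[[v1, v2], v4], v3]
Reducing the second expression gives [[[v1, v2], v3], v4] - [[[v1, v2], v4], v3]
One common form — equal.


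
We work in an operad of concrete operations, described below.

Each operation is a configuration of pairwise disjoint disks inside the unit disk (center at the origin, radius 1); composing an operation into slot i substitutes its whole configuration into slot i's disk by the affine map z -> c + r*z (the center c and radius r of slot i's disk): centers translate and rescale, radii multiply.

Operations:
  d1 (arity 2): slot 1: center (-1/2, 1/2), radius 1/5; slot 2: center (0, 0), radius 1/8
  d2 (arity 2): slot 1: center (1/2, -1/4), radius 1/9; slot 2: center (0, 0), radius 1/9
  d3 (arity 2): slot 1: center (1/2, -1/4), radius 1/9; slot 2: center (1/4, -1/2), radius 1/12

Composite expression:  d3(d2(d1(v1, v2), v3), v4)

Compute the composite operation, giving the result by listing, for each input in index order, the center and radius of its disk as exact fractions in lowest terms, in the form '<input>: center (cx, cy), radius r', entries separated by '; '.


v1: center (89/162, -22/81), radius 1/405; v2: center (5/9, -5/18), radius 1/648; v3: center (1/2, -1/4), radius 1/81; v4: center (1/4, -1/2), radius 1/12


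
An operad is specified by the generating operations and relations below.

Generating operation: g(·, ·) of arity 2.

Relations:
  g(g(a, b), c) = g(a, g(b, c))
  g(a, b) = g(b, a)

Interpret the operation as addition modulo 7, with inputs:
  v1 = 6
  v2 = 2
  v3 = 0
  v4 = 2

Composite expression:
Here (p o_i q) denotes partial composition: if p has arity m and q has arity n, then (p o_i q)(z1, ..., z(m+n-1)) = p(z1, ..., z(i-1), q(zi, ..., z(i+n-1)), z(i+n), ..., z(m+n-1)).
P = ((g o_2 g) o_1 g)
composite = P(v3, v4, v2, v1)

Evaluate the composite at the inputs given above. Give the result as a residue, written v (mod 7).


g(v3, v4) = 2
g(v2, v1) = 1
g(g(v3, v4), g(v2, v1)) = 3

3 (mod 7)


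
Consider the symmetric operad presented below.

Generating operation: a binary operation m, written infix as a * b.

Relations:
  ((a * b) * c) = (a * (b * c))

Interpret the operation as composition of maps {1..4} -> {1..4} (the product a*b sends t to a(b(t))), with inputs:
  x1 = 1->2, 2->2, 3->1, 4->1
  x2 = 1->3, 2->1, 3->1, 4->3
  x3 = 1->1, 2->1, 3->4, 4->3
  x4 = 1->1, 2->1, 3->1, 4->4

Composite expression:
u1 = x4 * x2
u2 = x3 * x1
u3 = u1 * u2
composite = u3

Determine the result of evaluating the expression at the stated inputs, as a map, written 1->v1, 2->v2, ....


1->1, 2->1, 3->1, 4->1

(x4 * x2) = 1->1, 2->1, 3->1, 4->1
(x3 * x1) = 1->1, 2->1, 3->1, 4->1
((x4 * x2) * (x3 * x1)) = 1->1, 2->1, 3->1, 4->1


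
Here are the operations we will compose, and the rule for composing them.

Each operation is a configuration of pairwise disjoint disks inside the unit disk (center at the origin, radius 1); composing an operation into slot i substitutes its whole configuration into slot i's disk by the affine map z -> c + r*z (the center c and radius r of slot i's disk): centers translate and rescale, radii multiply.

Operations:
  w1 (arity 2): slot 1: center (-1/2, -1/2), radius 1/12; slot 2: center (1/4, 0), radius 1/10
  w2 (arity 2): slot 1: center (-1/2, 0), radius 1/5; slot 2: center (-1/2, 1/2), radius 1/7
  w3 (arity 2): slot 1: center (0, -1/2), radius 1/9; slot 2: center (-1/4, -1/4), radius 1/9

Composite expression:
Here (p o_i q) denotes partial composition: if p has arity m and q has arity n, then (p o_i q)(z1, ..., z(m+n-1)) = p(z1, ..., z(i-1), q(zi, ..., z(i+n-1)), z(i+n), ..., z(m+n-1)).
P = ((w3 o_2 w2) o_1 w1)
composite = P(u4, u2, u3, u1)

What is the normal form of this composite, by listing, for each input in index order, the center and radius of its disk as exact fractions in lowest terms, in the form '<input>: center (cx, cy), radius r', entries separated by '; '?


Follow each u-input down from w3: c' goes to c + r*c', radius to r*r'.
tracing u4 down its 2-map path: center (-1/18, -5/9), radius 1/108
tracing u2 down its 2-map path: center (1/36, -1/2), radius 1/90
tracing u3 down its 2-map path: center (-11/36, -1/4), radius 1/45
tracing u1 down its 2-map path: center (-11/36, -7/36), radius 1/63

u1: center (-11/36, -7/36), radius 1/63; u2: center (1/36, -1/2), radius 1/90; u3: center (-11/36, -1/4), radius 1/45; u4: center (-1/18, -5/9), radius 1/108


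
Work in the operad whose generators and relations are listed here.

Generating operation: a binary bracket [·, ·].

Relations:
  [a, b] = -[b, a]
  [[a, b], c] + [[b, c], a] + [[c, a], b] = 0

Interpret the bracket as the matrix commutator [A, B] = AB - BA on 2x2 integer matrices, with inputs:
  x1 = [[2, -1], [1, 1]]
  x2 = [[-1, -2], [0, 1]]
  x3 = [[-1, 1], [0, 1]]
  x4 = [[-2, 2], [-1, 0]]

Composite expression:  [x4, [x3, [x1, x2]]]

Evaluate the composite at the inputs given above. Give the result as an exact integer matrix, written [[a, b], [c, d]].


[[-4, 0], [-4, 4]]

[x1, x2] = [[2, -4], [-2, -2]]
[x3, [x1, x2]] = [[-2, 4], [-4, 2]]
[x4, [x3, [x1, x2]]] = [[-4, 0], [-4, 4]]


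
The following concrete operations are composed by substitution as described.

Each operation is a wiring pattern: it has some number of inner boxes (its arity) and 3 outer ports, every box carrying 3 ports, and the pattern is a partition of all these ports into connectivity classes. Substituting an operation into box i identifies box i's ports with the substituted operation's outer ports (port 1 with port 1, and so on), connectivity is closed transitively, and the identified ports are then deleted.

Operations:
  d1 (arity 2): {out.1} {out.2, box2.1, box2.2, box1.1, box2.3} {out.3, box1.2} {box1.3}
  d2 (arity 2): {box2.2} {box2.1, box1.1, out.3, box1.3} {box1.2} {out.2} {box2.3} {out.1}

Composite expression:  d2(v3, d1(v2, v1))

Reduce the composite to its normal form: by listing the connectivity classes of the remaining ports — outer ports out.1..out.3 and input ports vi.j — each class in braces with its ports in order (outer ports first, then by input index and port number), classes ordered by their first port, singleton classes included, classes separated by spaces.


{out.1} {out.2} {out.3, v3.1, v3.3} {v1.1, v1.2, v1.3, v2.1} {v2.2} {v2.3} {v3.2}

Treat the ports identified at d2 as solder joints: merge, then drop.
d1 over (v2, v1) gives {out.1} {out.2, v1.1, v1.2, v1.3, v2.1} {out.3, v2.2} {v2.3}, out.j being that stage's outer ports
d2 over (v3, v2, v1) gives {out.1} {out.2} {out.3, v3.1, v3.3} {v1.1, v1.2, v1.3, v2.1} {v2.2} {v2.3} {v3.2}, out.j being that stage's outer ports


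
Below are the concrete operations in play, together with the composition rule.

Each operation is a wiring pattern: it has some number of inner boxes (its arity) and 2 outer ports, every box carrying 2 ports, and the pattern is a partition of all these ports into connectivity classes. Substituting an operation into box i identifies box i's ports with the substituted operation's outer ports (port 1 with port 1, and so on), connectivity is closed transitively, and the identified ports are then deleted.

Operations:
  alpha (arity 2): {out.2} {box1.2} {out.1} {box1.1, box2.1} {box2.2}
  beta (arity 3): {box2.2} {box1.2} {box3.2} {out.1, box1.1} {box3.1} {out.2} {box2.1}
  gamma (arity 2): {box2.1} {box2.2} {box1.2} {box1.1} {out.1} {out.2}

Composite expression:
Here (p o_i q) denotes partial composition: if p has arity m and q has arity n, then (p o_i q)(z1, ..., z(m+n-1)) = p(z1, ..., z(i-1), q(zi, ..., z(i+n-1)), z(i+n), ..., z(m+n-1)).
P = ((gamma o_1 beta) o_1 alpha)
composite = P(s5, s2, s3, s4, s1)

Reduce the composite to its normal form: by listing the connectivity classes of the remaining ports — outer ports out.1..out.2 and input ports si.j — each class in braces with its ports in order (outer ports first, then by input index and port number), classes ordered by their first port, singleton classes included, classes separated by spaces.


Connectivity passes through glued gamma-boundaries; trace each wire chain.
alpha over (s5, s2) gives {out.1} {out.2} {s2.1, s5.1} {s2.2} {s5.2}, out.j being that stage's outer ports
beta over (s5, s2, s3, s4) gives {out.1} {out.2} {s2.1, s5.1} {s2.2} {s3.1} {s3.2} {s4.1} {s4.2} {s5.2}, out.j being that stage's outer ports
gamma over (s5, s2, s3, s4, s1) gives {out.1} {out.2} {s1.1} {s1.2} {s2.1, s5.1} {s2.2} {s3.1} {s3.2} {s4.1} {s4.2} {s5.2}, out.j being that stage's outer ports

{out.1} {out.2} {s1.1} {s1.2} {s2.1, s5.1} {s2.2} {s3.1} {s3.2} {s4.1} {s4.2} {s5.2}


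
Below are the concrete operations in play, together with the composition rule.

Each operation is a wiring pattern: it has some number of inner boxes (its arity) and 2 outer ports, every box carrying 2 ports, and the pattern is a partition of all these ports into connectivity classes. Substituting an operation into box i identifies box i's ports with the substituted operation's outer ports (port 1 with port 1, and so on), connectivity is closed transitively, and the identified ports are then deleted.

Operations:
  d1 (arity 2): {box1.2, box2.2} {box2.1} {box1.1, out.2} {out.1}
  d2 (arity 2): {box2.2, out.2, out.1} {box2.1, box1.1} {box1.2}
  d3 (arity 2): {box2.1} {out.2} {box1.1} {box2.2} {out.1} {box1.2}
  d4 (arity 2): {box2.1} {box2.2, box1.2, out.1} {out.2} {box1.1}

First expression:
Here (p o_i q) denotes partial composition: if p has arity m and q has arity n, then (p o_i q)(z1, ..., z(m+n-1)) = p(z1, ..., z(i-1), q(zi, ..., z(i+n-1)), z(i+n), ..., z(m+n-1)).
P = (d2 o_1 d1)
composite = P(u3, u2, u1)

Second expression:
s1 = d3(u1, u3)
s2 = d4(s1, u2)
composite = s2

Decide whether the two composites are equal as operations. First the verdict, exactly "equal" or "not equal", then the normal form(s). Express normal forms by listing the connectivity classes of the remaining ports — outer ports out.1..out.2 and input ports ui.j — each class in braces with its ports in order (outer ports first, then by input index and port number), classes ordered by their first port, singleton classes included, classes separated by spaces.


not equal; the first gives {out.1, out.2, u1.2} {u1.1} {u2.1} {u2.2, u3.2} {u3.1} and the second {out.1, u2.2} {out.2} {u1.1} {u1.2} {u2.1} {u3.1} {u3.2}

In normal form, the first expression is {out.1, out.2, u1.2} {u1.1} {u2.1} {u2.2, u3.2} {u3.1}
In normal form, the second expression is {out.1, u2.2} {out.2} {u1.1} {u1.2} {u2.1} {u3.1} {u3.2}
Distinct normal forms: not equal.


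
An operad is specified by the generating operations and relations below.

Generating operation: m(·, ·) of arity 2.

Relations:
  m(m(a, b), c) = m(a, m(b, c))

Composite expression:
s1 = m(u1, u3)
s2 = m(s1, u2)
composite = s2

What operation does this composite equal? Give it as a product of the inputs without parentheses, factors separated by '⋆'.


u1 ⋆ u3 ⋆ u2

Under associativity of m, the answer is the u's in reading order.
m(u1, u3) unparenthesizes to u1 ⋆ u3
m(m(u1, u3), u2) unparenthesizes to u1 ⋆ u3 ⋆ u2


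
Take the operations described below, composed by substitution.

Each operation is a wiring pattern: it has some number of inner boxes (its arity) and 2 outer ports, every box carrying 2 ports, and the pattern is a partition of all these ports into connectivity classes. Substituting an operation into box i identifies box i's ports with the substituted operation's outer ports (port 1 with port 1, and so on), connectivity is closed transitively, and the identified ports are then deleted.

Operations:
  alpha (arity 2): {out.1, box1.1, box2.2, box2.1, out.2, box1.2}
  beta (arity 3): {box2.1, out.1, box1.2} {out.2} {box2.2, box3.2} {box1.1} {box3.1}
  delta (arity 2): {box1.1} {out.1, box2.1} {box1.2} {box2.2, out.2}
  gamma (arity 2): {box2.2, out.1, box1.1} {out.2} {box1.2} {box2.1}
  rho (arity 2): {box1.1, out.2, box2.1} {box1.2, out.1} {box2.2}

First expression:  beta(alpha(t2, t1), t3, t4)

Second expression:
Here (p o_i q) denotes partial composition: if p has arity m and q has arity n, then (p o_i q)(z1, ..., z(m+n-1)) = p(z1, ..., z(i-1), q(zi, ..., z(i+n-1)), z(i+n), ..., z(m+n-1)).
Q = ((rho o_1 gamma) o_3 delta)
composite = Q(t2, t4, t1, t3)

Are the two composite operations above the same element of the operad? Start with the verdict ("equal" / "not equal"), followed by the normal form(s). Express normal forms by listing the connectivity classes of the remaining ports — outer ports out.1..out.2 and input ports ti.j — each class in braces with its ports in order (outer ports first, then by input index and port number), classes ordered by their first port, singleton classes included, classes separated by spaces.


not equal; first: {out.1, t1.1, t1.2, t2.1, t2.2, t3.1} {out.2} {t3.2, t4.2} {t4.1}; second: {out.1} {out.2, t2.1, t3.1, t4.2} {t1.1} {t1.2} {t2.2} {t3.2} {t4.1}

The first expression reduces to {out.1, t1.1, t1.2, t2.1, t2.2, t3.1} {out.2} {t3.2, t4.2} {t4.1}
The second expression reduces to {out.1} {out.2, t2.1, t3.1, t4.2} {t1.1} {t1.2} {t2.2} {t3.2} {t4.1}
No match — not equal.


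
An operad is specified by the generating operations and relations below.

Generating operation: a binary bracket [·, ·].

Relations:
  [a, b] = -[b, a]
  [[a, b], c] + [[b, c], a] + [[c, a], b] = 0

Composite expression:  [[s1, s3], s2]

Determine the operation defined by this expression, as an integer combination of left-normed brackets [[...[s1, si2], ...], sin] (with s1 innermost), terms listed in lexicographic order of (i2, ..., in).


[[s1, s3], s2]

Expand each bracket as ab - ba; the s1-initial words give the coefficients.
Composite bracket: [[s1, s3], s2]
Expanding via [a, b] = ab - ba: 4 signed words (2^2 = 4).
Coefficients come from the s1-initial words:
  s1s3s2 (sign +1) contributes +[[s1, s3], s2]


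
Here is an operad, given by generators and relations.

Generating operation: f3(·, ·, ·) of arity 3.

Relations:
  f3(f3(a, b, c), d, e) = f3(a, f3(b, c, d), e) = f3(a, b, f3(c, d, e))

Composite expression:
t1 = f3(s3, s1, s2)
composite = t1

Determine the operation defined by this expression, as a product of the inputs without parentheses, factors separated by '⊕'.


s3 ⊕ s1 ⊕ s2

Under associativity of f3, the answer is the s's in reading order.
f3(s3, s1, s2) unparenthesizes to s3 ⊕ s1 ⊕ s2


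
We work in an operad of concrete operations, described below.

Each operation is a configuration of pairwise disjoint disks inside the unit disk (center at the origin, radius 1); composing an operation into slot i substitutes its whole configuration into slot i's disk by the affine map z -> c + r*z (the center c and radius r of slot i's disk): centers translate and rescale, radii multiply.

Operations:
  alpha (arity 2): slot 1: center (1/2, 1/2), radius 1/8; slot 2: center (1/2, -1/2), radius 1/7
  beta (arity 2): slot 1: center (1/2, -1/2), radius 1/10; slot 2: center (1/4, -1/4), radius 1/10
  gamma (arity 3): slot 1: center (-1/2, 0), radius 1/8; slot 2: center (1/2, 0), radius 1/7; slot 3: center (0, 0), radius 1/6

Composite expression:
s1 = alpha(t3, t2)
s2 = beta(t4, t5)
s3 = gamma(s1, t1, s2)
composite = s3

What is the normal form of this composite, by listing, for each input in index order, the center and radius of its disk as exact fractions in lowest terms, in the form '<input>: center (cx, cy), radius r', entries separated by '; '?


t1: center (1/2, 0), radius 1/7; t2: center (-7/16, -1/16), radius 1/56; t3: center (-7/16, 1/16), radius 1/64; t4: center (1/12, -1/12), radius 1/60; t5: center (1/24, -1/24), radius 1/60

Affine substitution under gamma: radii multiply and t-centers shift.
input t3: applying the 2 nested substitutions gives center (-7/16, 1/16), radius 1/64
input t2: applying the 2 nested substitutions gives center (-7/16, -1/16), radius 1/56
input t1: applying the 1 nested substitution gives center (1/2, 0), radius 1/7
input t4: applying the 2 nested substitutions gives center (1/12, -1/12), radius 1/60
input t5: applying the 2 nested substitutions gives center (1/24, -1/24), radius 1/60


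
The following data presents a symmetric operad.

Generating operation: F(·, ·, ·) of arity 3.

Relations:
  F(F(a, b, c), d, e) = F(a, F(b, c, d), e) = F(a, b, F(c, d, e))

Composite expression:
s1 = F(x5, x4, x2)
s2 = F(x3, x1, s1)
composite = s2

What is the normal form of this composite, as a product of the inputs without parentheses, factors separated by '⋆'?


x3 ⋆ x1 ⋆ x5 ⋆ x4 ⋆ x2

Under associativity of F, the answer is the x's in reading order.
F(x5, x4, x2) reduces to x5 ⋆ x4 ⋆ x2
F(x3, x1, F(x5, x4, x2)) reduces to x3 ⋆ x1 ⋆ x5 ⋆ x4 ⋆ x2


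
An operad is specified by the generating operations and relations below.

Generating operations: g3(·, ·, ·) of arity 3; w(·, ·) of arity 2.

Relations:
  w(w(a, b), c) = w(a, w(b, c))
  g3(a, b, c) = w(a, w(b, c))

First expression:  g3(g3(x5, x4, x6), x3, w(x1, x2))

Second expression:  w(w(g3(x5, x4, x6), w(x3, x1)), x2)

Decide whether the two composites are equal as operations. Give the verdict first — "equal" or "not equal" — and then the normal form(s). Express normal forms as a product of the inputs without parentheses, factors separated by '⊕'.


equal — both sides give x5 ⊕ x4 ⊕ x6 ⊕ x3 ⊕ x1 ⊕ x2

Normal form of the first expression: x5 ⊕ x4 ⊕ x6 ⊕ x3 ⊕ x1 ⊕ x2
Normal form of the second expression: x5 ⊕ x4 ⊕ x6 ⊕ x3 ⊕ x1 ⊕ x2
One common form — equal.


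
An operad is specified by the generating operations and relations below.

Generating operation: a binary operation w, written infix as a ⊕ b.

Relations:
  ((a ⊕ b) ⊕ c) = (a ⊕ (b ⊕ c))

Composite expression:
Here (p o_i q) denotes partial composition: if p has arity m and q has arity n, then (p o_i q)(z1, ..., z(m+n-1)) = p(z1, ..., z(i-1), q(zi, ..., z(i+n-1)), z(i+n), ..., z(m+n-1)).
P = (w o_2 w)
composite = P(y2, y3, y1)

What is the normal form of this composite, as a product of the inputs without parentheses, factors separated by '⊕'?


y2 ⊕ y3 ⊕ y1

Every regrouping of w is equal, so read the y-inputs in written order.
(y3 ⊕ y1) reduces to y3 ⊕ y1
(y2 ⊕ (y3 ⊕ y1)) reduces to y2 ⊕ y3 ⊕ y1


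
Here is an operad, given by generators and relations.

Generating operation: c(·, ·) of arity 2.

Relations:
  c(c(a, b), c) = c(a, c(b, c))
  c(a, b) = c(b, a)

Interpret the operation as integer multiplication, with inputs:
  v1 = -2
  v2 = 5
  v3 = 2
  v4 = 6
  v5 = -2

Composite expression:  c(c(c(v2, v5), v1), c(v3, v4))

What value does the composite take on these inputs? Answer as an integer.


240

c(v2, v5) = -10
c(c(v2, v5), v1) = 20
c(v3, v4) = 12
c(c(c(v2, v5), v1), c(v3, v4)) = 240


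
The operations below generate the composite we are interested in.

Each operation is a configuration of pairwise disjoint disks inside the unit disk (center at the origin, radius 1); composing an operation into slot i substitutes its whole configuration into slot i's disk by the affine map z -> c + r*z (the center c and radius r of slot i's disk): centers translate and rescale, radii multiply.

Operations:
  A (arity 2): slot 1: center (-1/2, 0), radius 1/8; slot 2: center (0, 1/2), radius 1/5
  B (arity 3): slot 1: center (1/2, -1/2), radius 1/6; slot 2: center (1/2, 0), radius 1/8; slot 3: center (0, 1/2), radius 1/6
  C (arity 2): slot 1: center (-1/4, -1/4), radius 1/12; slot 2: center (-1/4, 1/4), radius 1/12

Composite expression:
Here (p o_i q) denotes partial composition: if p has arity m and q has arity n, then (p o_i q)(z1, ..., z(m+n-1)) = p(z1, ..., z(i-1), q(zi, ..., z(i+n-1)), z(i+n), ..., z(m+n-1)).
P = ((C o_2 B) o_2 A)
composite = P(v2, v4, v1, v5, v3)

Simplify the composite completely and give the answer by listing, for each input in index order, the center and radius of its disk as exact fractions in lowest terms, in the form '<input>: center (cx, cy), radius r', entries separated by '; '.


v1: center (-5/24, 31/144), radius 1/360; v2: center (-1/4, -1/4), radius 1/12; v3: center (-1/4, 7/24), radius 1/72; v4: center (-31/144, 5/24), radius 1/576; v5: center (-5/24, 1/4), radius 1/96

Each v-disk chains the slot maps above it in C; radii multiply.
v2 passes through 1 substitution, ending at center (-1/4, -1/4), radius 1/12
v4 passes through 3 substitutions, ending at center (-31/144, 5/24), radius 1/576
v1 passes through 3 substitutions, ending at center (-5/24, 31/144), radius 1/360
v5 passes through 2 substitutions, ending at center (-5/24, 1/4), radius 1/96
v3 passes through 2 substitutions, ending at center (-1/4, 7/24), radius 1/72


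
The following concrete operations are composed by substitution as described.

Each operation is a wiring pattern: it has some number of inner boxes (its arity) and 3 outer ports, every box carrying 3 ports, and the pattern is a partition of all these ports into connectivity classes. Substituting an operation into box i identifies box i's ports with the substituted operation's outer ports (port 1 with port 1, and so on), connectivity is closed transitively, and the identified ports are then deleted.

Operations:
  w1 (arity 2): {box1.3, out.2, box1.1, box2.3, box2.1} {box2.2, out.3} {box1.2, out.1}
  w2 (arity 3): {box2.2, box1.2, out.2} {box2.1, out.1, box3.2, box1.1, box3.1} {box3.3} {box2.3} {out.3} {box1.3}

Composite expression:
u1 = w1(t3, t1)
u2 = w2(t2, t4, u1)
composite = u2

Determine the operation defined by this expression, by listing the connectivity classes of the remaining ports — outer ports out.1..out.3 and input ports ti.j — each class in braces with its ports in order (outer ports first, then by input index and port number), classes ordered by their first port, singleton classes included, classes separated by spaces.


{out.1, t1.1, t1.3, t2.1, t3.1, t3.2, t3.3, t4.1} {out.2, t2.2, t4.2} {out.3} {t1.2} {t2.3} {t4.3}

Substituting into w2 glues patterns; closure does the rest.
after w1, the pattern on (t3, t1) reads {out.1, t3.2} {out.2, t1.1, t1.3, t3.1, t3.3} {out.3, t1.2} (out.j = its outer ports)
after w2, the pattern on (t2, t4, t3, t1) reads {out.1, t1.1, t1.3, t2.1, t3.1, t3.2, t3.3, t4.1} {out.2, t2.2, t4.2} {out.3} {t1.2} {t2.3} {t4.3} (out.j = its outer ports)


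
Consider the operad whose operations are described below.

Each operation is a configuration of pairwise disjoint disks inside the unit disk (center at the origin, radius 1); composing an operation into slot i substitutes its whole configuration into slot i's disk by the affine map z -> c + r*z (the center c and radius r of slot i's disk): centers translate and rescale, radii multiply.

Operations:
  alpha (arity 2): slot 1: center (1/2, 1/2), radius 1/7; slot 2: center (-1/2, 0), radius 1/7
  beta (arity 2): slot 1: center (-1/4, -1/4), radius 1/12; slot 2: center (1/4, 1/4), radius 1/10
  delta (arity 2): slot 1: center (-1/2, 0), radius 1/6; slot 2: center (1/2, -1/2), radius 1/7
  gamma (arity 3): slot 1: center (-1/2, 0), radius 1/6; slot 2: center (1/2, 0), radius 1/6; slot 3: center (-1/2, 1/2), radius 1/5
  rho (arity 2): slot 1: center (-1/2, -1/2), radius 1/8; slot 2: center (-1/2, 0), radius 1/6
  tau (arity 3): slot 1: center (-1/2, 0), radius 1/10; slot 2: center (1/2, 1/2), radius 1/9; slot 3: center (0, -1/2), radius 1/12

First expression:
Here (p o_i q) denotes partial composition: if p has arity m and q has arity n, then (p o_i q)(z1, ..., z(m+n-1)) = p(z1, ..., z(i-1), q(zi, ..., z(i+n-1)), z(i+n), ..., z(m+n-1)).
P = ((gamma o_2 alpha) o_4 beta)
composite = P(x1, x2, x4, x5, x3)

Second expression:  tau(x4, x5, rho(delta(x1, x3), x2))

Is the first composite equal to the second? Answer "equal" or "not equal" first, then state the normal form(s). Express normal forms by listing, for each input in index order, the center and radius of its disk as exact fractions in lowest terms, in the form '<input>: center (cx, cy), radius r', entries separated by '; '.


not equal — first x1: center (-1/2, 0), radius 1/6; x2: center (7/12, 1/12), radius 1/42; x3: center (-9/20, 11/20), radius 1/50; x4: center (5/12, 0), radius 1/42; x5: center (-11/20, 9/20), radius 1/60, second x1: center (-3/64, -13/24), radius 1/576; x2: center (-1/24, -1/2), radius 1/72; x3: center (-7/192, -35/64), radius 1/672; x4: center (-1/2, 0), radius 1/10; x5: center (1/2, 1/2), radius 1/9

The first composite normalizes to x1: center (-1/2, 0), radius 1/6; x2: center (7/12, 1/12), radius 1/42; x3: center (-9/20, 11/20), radius 1/50; x4: center (5/12, 0), radius 1/42; x5: center (-11/20, 9/20), radius 1/60
The second composite normalizes to x1: center (-3/64, -13/24), radius 1/576; x2: center (-1/24, -1/2), radius 1/72; x3: center (-7/192, -35/64), radius 1/672; x4: center (-1/2, 0), radius 1/10; x5: center (1/2, 1/2), radius 1/9
Different reductions; not equal.


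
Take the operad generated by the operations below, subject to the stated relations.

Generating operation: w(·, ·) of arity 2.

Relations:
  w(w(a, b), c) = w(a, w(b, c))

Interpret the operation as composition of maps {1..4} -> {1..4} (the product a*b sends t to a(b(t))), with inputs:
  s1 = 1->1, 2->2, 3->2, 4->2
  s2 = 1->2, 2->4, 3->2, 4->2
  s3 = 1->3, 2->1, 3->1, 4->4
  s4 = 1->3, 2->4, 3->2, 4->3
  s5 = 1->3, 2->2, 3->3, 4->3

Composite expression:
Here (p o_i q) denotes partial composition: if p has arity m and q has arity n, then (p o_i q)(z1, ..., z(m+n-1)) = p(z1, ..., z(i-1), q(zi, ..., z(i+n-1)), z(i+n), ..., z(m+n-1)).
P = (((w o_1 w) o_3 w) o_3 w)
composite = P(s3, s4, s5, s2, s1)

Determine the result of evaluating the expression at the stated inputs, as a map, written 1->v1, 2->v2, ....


1->4, 2->1, 3->1, 4->1

w(s3, s4) = 1->1, 2->4, 3->1, 4->1
w(s5, s2) = 1->2, 2->3, 3->2, 4->2
w(w(s5, s2), s1) = 1->2, 2->3, 3->3, 4->3
w(w(s3, s4), w(w(s5, s2), s1)) = 1->4, 2->1, 3->1, 4->1


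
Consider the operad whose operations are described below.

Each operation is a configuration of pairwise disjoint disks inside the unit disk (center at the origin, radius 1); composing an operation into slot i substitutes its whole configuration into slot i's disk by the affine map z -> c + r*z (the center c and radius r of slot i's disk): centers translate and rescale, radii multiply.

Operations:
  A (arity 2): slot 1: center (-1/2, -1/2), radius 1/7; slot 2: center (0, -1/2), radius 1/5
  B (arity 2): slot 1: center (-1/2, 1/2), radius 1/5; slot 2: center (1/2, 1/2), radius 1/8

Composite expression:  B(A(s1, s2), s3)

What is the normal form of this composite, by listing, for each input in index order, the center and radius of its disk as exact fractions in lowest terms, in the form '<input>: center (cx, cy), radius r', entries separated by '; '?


s1: center (-3/5, 2/5), radius 1/35; s2: center (-1/2, 2/5), radius 1/25; s3: center (1/2, 1/2), radius 1/8

Affine substitution under B: radii multiply and s-centers shift.
input s1: composing its 2 substitution steps yields center (-3/5, 2/5), radius 1/35
input s2: composing its 2 substitution steps yields center (-1/2, 2/5), radius 1/25
input s3: composing its 1 substitution step yields center (1/2, 1/2), radius 1/8


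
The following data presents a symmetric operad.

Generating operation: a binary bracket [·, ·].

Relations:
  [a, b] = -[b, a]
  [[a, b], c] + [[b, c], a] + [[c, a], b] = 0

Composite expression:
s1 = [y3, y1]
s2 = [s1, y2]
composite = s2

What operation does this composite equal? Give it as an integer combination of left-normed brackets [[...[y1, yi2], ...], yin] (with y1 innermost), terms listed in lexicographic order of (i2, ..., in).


-[[y1, y3], y2]

In the tensor algebra, words opening y1 carry the y1-anchored form.
Composite bracket: [[y3, y1], y2]
Under [a, b] = ab - ba we get 4 signed associative words (2^2 = 4).
Collect the words opening with y1:
  y1y3y2 appears with sign -1, giving the term -[[y1, y3], y2]


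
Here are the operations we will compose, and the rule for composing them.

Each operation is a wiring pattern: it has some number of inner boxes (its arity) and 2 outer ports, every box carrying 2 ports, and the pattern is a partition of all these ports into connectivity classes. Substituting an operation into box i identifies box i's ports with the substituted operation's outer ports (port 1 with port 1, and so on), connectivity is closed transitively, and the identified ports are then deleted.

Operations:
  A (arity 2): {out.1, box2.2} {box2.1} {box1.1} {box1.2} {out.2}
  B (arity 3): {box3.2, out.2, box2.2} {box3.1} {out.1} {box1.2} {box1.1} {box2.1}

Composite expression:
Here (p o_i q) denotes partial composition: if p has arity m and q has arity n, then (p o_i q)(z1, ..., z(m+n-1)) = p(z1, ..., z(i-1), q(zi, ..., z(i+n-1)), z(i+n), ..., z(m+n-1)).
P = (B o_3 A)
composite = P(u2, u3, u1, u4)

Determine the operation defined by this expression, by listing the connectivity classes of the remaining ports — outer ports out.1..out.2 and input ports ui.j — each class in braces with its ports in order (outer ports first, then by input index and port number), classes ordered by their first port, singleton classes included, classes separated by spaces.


{out.1} {out.2, u3.2} {u1.1} {u1.2} {u2.1} {u2.2} {u3.1} {u4.1} {u4.2}

After gluing at B, chains via deleted ports link the u-ports.
A over (u1, u4) gives {out.1, u4.2} {out.2} {u1.1} {u1.2} {u4.1}, out.j being that stage's outer ports
B over (u2, u3, u1, u4) gives {out.1} {out.2, u3.2} {u1.1} {u1.2} {u2.1} {u2.2} {u3.1} {u4.1} {u4.2}, out.j being that stage's outer ports


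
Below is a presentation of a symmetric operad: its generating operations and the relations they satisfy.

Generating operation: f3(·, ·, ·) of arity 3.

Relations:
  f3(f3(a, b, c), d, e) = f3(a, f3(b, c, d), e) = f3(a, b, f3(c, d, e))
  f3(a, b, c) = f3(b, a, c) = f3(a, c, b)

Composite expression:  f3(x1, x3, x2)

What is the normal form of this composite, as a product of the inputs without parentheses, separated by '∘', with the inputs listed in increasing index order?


Reordering under f3 is free, so list the x-inputs canonically.
f3(x1, x3, x2) unparenthesizes to x1 ∘ x3 ∘ x2
rearranged into index order: x1 ∘ x2 ∘ x3

x1 ∘ x2 ∘ x3


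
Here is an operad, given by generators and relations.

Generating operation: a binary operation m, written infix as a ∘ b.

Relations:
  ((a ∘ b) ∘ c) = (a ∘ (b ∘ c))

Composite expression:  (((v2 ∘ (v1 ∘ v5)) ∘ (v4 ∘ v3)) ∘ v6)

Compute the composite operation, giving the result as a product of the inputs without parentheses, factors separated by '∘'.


All parenthesizations of m agree; list the v-inputs left to right.
(v1 ∘ v5) flattens to v1 ∘ v5
(v2 ∘ (v1 ∘ v5)) flattens to v2 ∘ v1 ∘ v5
(v4 ∘ v3) flattens to v4 ∘ v3
((v2 ∘ (v1 ∘ v5)) ∘ (v4 ∘ v3)) flattens to v2 ∘ v1 ∘ v5 ∘ v4 ∘ v3
(((v2 ∘ (v1 ∘ v5)) ∘ (v4 ∘ v3)) ∘ v6) flattens to v2 ∘ v1 ∘ v5 ∘ v4 ∘ v3 ∘ v6

v2 ∘ v1 ∘ v5 ∘ v4 ∘ v3 ∘ v6


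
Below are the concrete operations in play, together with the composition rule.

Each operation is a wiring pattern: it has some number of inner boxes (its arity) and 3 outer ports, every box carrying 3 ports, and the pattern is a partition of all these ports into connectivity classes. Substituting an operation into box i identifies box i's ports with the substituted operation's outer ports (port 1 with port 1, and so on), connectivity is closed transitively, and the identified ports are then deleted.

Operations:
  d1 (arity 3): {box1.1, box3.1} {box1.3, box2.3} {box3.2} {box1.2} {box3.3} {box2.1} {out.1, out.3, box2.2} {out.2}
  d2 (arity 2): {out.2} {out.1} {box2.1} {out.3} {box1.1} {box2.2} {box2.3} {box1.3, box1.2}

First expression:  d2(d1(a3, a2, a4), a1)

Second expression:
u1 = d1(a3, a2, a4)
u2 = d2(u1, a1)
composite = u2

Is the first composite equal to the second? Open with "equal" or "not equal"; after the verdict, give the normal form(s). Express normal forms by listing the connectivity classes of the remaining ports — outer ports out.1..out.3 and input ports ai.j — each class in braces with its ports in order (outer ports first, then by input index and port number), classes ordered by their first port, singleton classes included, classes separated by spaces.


equal: each reduces to {out.1} {out.2} {out.3} {a1.1} {a1.2} {a1.3} {a2.1} {a2.2} {a2.3, a3.3} {a3.1, a4.1} {a3.2} {a4.2} {a4.3}


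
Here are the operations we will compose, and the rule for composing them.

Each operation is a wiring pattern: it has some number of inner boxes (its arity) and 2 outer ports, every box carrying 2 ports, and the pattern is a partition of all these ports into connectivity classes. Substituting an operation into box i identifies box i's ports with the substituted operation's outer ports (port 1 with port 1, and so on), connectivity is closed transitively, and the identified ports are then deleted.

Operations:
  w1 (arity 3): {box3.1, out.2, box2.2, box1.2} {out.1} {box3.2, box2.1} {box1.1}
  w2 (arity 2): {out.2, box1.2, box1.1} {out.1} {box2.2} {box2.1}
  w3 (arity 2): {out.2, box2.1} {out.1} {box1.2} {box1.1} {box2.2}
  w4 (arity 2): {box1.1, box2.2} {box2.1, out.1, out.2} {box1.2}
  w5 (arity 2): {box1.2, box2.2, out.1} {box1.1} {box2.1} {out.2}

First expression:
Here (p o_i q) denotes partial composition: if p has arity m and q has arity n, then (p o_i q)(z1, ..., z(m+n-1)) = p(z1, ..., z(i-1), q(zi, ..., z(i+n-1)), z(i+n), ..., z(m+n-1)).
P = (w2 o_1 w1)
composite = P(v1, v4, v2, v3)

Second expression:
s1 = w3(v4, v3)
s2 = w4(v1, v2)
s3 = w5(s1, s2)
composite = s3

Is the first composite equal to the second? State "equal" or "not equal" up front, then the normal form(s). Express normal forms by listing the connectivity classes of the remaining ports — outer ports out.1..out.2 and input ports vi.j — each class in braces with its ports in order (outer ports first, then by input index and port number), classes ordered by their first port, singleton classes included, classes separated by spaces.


The first expression reduces to {out.1} {out.2, v1.2, v2.1, v4.2} {v1.1} {v2.2, v4.1} {v3.1} {v3.2}
The second expression reduces to {out.1, v2.1, v3.1} {out.2} {v1.1, v2.2} {v1.2} {v3.2} {v4.1} {v4.2}
They disagree, so not equal.

not equal; first: {out.1} {out.2, v1.2, v2.1, v4.2} {v1.1} {v2.2, v4.1} {v3.1} {v3.2}; second: {out.1, v2.1, v3.1} {out.2} {v1.1, v2.2} {v1.2} {v3.2} {v4.1} {v4.2}


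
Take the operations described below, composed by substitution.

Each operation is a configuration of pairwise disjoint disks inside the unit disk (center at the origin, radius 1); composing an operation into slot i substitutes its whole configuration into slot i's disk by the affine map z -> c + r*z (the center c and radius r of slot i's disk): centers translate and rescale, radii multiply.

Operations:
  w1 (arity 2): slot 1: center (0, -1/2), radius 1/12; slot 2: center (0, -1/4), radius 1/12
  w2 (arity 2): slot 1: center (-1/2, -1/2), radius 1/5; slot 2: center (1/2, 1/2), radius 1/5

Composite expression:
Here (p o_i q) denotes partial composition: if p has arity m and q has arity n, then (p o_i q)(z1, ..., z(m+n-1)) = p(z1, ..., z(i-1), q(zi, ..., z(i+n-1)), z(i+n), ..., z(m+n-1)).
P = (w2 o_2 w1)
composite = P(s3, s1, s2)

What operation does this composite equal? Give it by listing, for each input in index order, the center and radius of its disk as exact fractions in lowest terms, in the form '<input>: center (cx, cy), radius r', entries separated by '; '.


s1: center (1/2, 2/5), radius 1/60; s2: center (1/2, 9/20), radius 1/60; s3: center (-1/2, -1/2), radius 1/5

Follow each s-input down from w2: c' goes to c + r*c', radius to r*r'.
for s3, the 1-step affine chain lands on center (-1/2, -1/2), radius 1/5
for s1, the 2-step affine chain lands on center (1/2, 2/5), radius 1/60
for s2, the 2-step affine chain lands on center (1/2, 9/20), radius 1/60
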